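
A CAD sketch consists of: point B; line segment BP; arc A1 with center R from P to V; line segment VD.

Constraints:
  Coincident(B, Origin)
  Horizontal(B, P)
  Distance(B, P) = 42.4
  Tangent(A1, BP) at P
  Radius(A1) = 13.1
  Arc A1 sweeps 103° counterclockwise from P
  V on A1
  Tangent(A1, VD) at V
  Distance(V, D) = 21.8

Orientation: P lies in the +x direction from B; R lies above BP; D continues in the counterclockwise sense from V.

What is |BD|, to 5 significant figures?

62.582

On A1, P sits at bearing -90° from R; a 103° counterclockwise sweep puts V at bearing 13°, so V = R + 13.1·(cos 13°, sin 13°) = (55.164, 16.047). Tangency of A1 to VD means the radius RV is perpendicular to VD, so VD runs along (−sin 13°, cos 13°); with |VD| = 21.8, D = (50.260, 37.288). Then |BD| = |D − B| = 62.582.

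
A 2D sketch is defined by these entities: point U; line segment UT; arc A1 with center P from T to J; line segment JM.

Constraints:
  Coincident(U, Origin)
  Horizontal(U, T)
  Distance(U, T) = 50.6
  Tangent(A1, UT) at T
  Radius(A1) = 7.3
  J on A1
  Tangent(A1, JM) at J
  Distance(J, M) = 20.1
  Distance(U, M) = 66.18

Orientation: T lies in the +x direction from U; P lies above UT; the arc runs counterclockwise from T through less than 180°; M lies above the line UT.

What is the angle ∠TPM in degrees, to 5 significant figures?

151.44°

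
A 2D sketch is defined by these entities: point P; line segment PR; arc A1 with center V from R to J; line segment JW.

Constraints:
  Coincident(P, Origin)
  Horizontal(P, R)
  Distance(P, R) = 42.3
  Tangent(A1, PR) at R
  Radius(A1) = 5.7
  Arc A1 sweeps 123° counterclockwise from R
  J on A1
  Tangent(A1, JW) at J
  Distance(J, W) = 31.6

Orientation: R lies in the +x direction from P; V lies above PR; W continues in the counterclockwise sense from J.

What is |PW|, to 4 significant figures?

46.25

P is at the origin; P and R share the same y with |PR| = 42.3 and R on the +x side, so R = (42.30, 0.000). The tangent condition forces VR to be normal to PR, so V = R + (0, 5.7) = (42.30, 5.700). On A1, R sits at bearing -90° from V; a 123° counterclockwise sweep puts J at bearing 33°, so J = V + 5.7·(cos 33°, sin 33°) = (47.08, 8.804). A1 meets JW tangentially, so VJ is at right angles to JW, so JW runs along (−sin 33°, cos 33°); with |JW| = 31.6, W = (29.87, 35.31). Then |PW| = |W − P| = 46.25.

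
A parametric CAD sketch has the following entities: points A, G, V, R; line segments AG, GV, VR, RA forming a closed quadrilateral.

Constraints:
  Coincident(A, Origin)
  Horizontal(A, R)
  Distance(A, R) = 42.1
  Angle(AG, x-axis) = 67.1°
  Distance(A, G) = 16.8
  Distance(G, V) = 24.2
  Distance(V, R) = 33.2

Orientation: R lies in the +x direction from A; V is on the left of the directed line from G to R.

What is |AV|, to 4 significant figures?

39.43

Checks: |GV| = 24.20 ✓; |VR| = 33.20 ✓.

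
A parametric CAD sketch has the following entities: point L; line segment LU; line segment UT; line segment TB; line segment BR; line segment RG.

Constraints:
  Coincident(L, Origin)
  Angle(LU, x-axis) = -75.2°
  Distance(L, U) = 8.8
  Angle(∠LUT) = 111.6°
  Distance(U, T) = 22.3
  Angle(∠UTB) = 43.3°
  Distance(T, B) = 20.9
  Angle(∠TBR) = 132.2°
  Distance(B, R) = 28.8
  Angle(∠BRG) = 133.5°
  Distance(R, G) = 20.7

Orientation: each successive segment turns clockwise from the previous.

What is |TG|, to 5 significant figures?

57.090

L is at the origin; LU runs at -75.2° with length 8.8, so U = (2.2479, -8.5080). ∠LUT = 111.6° gives UT at -143.60° from the x-axis; with |UT| = 22.3, T = (-15.701, -21.741). ∠UTB = 43.3° gives TB at 79.700° from the x-axis; with |TB| = 20.9, B = (-11.964, -1.1781). ∠TBR = 132.2° gives BR at 31.900° from the x-axis; with |BR| = 28.8, R = (12.486, 14.041). ∠BRG = 133.5° gives RG at -14.600° from the x-axis; with |RG| = 20.7, G = (32.518, 8.8231). Then |TG| = |G − T| = 57.090.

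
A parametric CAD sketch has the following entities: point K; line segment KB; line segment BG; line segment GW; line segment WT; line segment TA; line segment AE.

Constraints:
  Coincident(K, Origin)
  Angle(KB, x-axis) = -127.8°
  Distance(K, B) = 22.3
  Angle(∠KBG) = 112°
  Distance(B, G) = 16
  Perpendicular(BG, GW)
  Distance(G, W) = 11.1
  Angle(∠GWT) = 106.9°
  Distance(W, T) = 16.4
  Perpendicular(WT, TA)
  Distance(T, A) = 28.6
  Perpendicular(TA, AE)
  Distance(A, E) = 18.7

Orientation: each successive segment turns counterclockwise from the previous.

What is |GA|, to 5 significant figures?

26.617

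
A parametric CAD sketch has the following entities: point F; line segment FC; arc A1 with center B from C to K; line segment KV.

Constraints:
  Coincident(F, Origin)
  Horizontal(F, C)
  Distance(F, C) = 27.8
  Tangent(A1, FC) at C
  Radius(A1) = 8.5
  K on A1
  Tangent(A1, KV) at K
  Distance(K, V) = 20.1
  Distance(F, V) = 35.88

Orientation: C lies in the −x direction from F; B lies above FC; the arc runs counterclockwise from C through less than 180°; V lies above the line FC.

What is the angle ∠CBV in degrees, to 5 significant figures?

161.46°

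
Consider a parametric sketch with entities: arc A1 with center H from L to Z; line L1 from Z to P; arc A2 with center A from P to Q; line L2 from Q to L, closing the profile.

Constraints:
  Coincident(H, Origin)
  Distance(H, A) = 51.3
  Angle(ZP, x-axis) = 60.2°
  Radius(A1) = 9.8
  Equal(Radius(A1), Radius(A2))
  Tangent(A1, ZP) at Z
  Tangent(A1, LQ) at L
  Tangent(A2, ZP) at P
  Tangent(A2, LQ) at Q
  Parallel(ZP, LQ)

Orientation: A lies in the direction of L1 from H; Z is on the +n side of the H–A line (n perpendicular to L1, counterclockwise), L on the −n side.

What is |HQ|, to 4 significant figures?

52.23

The slot axis is L1's direction at 60.2°, so u = (cos 60.2°, sin 60.2°) = (0.4970, 0.8678) and n = (−sin 60.2°, cos 60.2°) = (-0.8678, 0.4970). H is at the origin and A lies 51.3 along u from H, so A = 51.3·u = (25.49, 44.52). Tangency of A1 to both parallel lines with radius 9.8 puts Z and L at H ± 9.8·n: Z = (-8.504, 4.870), L = (8.504, -4.870). Equal radii place P and Q the same way about A: P = A + 9.8·n = (16.99, 49.39), Q = A − 9.8·n = (34.00, 39.65). Then |HQ| = |Q − H| = 52.23.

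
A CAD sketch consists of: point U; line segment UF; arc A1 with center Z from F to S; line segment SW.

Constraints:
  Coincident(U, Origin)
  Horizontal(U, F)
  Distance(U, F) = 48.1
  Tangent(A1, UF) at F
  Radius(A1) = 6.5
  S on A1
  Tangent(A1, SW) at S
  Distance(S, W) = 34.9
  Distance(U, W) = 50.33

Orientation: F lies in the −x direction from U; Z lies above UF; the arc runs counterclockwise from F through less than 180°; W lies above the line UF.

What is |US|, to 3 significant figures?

42.1

Checks: |ZS| = 6.500 ✓; ∠(ZS, SW) = 90.00° ✓; |SW| = 34.90 ✓; |UW| = 50.33 ✓.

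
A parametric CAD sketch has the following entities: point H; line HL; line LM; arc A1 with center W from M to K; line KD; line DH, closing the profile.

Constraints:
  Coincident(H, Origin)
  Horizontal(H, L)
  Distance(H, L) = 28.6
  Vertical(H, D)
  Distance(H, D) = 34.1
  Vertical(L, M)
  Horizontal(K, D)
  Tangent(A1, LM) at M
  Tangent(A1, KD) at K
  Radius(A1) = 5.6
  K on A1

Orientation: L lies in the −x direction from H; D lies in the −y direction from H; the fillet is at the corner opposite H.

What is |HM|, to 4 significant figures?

40.38

H is at the origin; H and L share the same y with |HL| = 28.6 and L on the −x side, so L = (-28.60, 0.000). HD is vertical with |HD| = 34.1 and D on the −y side, so D = (0.000, -34.10). The virtual corner opposite H is at (-28.60, -34.10). The tangent condition forces WM to be normal to LM and tangency of A1 to KD means the radius WK is perpendicular to KD, with radius 5.6, so the center W sits 5.6 in from both sides at W = (-23.00, -28.50). That places the tangent points at M = (-28.60, -28.50) on LM and K = (-23.00, -34.10) on KD. Then |HM| = |M − H| = 40.38.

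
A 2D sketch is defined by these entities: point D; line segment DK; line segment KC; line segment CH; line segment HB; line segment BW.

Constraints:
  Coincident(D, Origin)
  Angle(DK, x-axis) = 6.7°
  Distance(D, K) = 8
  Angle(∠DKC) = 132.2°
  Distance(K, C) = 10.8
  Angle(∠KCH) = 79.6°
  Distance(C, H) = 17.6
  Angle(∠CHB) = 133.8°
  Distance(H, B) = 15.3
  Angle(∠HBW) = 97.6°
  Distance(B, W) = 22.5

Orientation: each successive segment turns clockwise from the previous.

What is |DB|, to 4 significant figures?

19.81

D is at the origin; DK runs at 6.7° with length 8.0, so K = (7.945, 0.9334). ∠DKC = 132.2° gives KC at -41.10° from the x-axis; with |KC| = 10.8, C = (16.08, -6.166). ∠KCH = 79.6° gives CH at -141.5° from the x-axis; with |CH| = 17.6, H = (2.310, -17.12). ∠CHB = 133.8° gives HB at 172.3° from the x-axis; with |HB| = 15.3, B = (-12.85, -15.07). Then |DB| = |B − D| = 19.81.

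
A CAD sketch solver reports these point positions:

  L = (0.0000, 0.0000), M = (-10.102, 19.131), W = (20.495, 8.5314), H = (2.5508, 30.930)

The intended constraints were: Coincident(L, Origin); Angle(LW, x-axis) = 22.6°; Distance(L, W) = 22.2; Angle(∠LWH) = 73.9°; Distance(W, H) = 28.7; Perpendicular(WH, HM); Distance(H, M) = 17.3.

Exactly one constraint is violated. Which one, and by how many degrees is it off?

Perpendicular(WH, HM) — off by 4.30°.

L = (0.00, 0.00) ✓; LW at 22.60° ✓; |LW| = 22.20 ✓; ∠LWH = 73.90° ✓; |WH| = 28.70 ✓; ∠(WH, HM) = 94.30° ✗; |HM| = 17.30 ✓.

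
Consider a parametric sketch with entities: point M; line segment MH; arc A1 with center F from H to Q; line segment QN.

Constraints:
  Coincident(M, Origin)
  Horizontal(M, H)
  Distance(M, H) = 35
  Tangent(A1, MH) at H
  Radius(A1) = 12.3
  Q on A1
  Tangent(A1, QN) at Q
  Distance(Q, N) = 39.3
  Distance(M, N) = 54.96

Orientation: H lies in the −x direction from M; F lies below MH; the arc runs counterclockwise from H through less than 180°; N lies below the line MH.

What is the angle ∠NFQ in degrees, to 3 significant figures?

72.6°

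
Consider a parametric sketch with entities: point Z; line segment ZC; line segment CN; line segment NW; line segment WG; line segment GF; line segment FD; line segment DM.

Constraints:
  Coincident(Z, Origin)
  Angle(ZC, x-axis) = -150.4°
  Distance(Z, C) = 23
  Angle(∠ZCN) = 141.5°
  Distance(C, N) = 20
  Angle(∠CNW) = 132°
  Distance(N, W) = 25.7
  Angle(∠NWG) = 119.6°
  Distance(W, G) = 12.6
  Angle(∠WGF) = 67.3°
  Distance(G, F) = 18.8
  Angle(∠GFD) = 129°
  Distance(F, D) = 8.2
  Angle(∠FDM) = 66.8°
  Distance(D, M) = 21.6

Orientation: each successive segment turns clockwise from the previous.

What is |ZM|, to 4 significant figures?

57.14

Z is at the origin; ZC runs at -150.4° with length 23.0, so C = (-20.00, -11.36). ∠ZCN = 141.5° gives CN at 171.1° from the x-axis; with |CN| = 20.0, N = (-39.76, -8.266). ∠CNW = 132.0° gives NW at 123.1° from the x-axis; with |NW| = 25.7, W = (-53.79, 13.26). ∠NWG = 119.6° gives WG at 62.70° from the x-axis; with |WG| = 12.6, G = (-48.01, 24.46). ∠WGF = 67.3° gives GF at -50.00° from the x-axis; with |GF| = 18.8, F = (-35.93, 10.06). ∠GFD = 129.0° gives FD at -101.0° from the x-axis; with |FD| = 8.2, D = (-37.49, 2.009). ∠FDM = 66.8° gives DM at 145.8° from the x-axis; with |DM| = 21.6, M = (-55.36, 14.15). Then |ZM| = |M − Z| = 57.14.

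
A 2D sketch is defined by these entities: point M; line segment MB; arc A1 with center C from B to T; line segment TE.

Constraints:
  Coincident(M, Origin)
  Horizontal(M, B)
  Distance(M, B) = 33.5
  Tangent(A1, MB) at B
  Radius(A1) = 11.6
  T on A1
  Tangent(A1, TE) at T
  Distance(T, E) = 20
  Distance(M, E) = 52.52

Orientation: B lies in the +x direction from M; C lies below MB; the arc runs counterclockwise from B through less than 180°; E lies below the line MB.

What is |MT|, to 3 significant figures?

32.6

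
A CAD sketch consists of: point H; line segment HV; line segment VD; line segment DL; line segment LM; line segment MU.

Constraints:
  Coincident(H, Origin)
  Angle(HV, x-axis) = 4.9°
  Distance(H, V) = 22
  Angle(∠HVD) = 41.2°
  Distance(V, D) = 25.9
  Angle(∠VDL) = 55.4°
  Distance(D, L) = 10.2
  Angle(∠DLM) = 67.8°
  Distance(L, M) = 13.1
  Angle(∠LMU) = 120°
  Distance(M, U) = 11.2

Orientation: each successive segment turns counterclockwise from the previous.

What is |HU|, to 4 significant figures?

27.09

H is at the origin; HV runs at 4.9° with length 22.0, so V = (21.92, 1.879). ∠HVD = 41.2° gives VD at 143.7° from the x-axis; with |VD| = 25.9, D = (1.046, 17.21). ∠VDL = 55.4° gives DL at -91.70° from the x-axis; with |DL| = 10.2, L = (0.7435, 7.017). ∠DLM = 67.8° gives LM at 20.50° from the x-axis; with |LM| = 13.1, M = (13.01, 11.60). ∠LMU = 120.0° gives MU at 80.50° from the x-axis; with |MU| = 11.2, U = (14.86, 22.65). Then |HU| = |U − H| = 27.09.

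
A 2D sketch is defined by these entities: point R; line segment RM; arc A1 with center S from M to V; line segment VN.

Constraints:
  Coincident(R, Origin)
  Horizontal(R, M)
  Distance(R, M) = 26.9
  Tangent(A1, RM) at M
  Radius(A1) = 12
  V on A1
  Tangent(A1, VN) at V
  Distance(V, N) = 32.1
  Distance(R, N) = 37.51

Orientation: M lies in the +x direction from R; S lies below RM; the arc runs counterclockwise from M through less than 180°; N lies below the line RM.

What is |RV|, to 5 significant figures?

17.470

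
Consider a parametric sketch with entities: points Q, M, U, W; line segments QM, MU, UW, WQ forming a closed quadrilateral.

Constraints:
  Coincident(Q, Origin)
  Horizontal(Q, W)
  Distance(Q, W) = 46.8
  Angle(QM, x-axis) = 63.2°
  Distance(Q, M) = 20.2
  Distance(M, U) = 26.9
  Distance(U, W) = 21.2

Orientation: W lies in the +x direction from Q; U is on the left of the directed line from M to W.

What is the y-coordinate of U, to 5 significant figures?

18.247

Checks: |MU| = 26.90 ✓; |UW| = 21.20 ✓.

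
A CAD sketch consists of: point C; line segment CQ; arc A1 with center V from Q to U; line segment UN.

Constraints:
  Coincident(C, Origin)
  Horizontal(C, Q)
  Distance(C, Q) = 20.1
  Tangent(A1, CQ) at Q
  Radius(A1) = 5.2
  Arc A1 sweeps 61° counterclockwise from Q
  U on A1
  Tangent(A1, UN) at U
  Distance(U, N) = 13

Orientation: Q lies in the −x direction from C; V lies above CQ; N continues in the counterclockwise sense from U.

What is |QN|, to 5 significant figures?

17.751

On A1, Q sits at bearing -90° from V; a 61° counterclockwise sweep puts U at bearing -29°, so U = V + 5.2·(cos -29°, sin -29°) = (-15.552, 2.6790). Since A1 is tangent to UN there, VU ⟂ UN, so UN runs along (−sin -29°, cos -29°); with |UN| = 13.0, N = (-9.2495, 14.049). Then |QN| = |N − Q| = 17.751.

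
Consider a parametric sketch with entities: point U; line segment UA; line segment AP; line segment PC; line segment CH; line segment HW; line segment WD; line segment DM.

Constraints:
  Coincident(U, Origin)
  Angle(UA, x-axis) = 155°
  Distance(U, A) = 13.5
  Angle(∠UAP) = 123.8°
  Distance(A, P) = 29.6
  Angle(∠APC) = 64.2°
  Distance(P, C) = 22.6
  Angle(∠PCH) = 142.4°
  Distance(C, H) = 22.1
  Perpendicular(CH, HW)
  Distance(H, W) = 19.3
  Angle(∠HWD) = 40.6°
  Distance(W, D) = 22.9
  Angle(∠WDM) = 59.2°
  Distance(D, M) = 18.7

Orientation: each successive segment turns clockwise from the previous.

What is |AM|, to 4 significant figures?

33.06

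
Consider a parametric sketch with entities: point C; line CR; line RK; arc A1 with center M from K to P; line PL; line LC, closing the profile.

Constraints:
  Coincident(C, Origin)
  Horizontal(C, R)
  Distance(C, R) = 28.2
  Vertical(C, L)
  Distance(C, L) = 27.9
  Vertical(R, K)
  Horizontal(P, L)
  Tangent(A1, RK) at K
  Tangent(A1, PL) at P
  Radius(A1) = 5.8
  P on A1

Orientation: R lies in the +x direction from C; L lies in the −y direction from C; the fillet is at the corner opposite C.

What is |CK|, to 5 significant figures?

35.828

C is at the origin; C and R share the same y with |CR| = 28.2 and R on the +x side, so R = (28.200, 0.0000). CL is vertical with |CL| = 27.9 and L on the −y side, so L = (0.0000, -27.900). The virtual corner opposite C is at (28.200, -27.900). A1 meets RK tangentially, so MK is at right angles to RK and since A1 is tangent to PL there, MP ⟂ PL, with radius 5.8, so the center M sits 5.8 in from both sides at M = (22.400, -22.100). That places the tangent points at K = (28.200, -22.100) on RK and P = (22.400, -27.900) on PL. Then |CK| = |K − C| = 35.828.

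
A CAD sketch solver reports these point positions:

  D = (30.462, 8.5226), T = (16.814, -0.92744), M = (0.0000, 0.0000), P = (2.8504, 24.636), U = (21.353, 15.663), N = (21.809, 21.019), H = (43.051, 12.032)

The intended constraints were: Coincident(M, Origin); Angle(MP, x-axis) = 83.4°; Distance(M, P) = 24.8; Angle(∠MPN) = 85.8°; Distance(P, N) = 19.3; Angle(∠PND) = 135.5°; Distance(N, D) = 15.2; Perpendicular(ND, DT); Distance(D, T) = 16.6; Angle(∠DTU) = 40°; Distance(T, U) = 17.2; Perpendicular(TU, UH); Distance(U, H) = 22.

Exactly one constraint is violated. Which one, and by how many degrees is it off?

Perpendicular(TU, UH) — off by 5.80°.

M = (0.00, 0.00) ✓; MP at 83.40° ✓; |MP| = 24.80 ✓; ∠MPN = 85.80° ✓; |PN| = 19.30 ✓; ∠PND = 135.5° ✓; |ND| = 15.20 ✓; ∠(ND, DT) = 90.00° ✓; |DT| = 16.60 ✓; ∠DTU = 40.00° ✓; |TU| = 17.20 ✓; ∠(TU, UH) = 84.20° ✗; |UH| = 22.00 ✓.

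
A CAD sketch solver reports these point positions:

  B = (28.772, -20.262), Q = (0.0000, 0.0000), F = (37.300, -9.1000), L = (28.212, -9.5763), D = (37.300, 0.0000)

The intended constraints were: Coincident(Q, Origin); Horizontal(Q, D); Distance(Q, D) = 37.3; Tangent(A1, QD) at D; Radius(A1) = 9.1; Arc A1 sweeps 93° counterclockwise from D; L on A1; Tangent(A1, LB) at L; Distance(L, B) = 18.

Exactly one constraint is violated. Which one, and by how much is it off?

Distance(L, B) = 18 — off by 7.30.

Q = (0.00, 0.00) ✓; Q.y = 0.00, D.y = 0.00 ✓; |QD| = 37.30 ✓; ∠(FD, DQ) = 90.00° ✓; |FD| = 9.100 ✓; bearing(F→L) − bearing(F→D) = 93.00° ✓; |FL| = 9.100 ✓; ∠(FL, LB) = 90.00° ✓; |LB| = 10.70 ✗.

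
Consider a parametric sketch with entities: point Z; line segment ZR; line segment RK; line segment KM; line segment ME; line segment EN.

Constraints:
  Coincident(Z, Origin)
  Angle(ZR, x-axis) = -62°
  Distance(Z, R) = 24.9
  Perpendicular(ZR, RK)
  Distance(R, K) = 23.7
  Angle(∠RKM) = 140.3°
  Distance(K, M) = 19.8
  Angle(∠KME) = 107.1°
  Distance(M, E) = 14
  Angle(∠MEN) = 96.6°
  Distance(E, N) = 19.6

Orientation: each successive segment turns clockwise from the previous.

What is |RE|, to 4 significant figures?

42.19

∠RKM = 140.3° gives KM at 168.3° from the x-axis; with |KM| = 19.8, M = (-28.62, -29.10). ∠KME = 107.1° gives ME at 95.40° from the x-axis; with |ME| = 14.0, E = (-29.94, -15.16). Then |RE| = |E − R| = 42.19.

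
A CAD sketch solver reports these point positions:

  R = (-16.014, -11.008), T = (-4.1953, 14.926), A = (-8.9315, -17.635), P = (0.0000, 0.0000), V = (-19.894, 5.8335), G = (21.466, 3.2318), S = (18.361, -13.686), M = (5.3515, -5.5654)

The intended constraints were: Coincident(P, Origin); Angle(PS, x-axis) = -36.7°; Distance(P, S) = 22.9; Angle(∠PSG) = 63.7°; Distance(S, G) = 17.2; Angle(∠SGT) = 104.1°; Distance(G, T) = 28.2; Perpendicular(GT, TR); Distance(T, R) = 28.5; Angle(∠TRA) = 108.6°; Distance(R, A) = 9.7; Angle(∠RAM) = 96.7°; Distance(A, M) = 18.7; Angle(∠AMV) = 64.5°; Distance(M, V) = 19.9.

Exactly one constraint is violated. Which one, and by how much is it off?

Distance(M, V) = 19.9 — off by 7.80.

P = (0.00, 0.00) ✓; PS at -36.70° ✓; |PS| = 22.90 ✓; ∠PSG = 63.70° ✓; |SG| = 17.20 ✓; ∠SGT = 104.1° ✓; |GT| = 28.20 ✓; ∠(GT, TR) = 90.00° ✓; |TR| = 28.50 ✓; ∠TRA = 108.6° ✓; |RA| = 9.699 ✓; ∠RAM = 96.70° ✓; |AM| = 18.70 ✓; ∠AMV = 64.50° ✓; |MV| = 27.70 ✗.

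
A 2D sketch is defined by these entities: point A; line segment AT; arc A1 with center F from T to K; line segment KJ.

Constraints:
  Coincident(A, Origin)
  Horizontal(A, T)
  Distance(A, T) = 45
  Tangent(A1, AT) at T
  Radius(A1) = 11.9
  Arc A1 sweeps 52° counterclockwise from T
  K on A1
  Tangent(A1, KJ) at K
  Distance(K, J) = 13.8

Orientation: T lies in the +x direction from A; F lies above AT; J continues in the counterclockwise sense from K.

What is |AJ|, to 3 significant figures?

64.7

On A1, T sits at bearing -90° from F; a 52° counterclockwise sweep puts K at bearing -38°, so K = F + 11.9·(cos -38°, sin -38°) = (54.4, 4.57). Since A1 is tangent to KJ there, FK ⟂ KJ, so KJ runs along (−sin -38°, cos -38°); with |KJ| = 13.8, J = (62.9, 15.4). Then |AJ| = |J − A| = 64.7.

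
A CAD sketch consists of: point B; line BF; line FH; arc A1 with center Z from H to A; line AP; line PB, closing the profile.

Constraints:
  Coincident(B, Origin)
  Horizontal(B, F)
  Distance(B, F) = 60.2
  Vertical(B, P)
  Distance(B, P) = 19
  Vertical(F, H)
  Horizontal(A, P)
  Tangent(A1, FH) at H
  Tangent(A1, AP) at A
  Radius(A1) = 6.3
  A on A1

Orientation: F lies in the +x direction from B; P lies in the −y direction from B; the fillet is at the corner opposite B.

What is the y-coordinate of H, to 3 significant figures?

-12.7

B is at the origin; BF is horizontal with |BF| = 60.2 and F on the +x side, so F = (60.2, 0.00). BP is vertical with |BP| = 19.0 and P on the −y side, so P = (0.00, -19.0). The virtual corner opposite B is at (60.2, -19.0). Tangency of A1 to FH means the radius ZH is perpendicular to FH and A1 meets AP tangentially, so ZA is at right angles to AP, with radius 6.3, so the center Z sits 6.3 in from both sides at Z = (53.9, -12.7). That places the tangent points at H = (60.2, -12.7) on FH and A = (53.9, -19.0) on AP. So H.y = -12.7.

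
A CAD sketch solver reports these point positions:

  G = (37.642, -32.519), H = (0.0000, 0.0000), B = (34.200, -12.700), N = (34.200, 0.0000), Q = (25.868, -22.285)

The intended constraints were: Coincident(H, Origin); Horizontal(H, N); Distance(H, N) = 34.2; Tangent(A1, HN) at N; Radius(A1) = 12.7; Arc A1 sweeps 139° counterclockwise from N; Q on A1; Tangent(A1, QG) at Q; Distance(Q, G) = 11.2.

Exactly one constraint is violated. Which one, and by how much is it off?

Distance(Q, G) = 11.2 — off by 4.40.

H = (0.00, 0.00) ✓; H.y = 0.00, N.y = 0.00 ✓; |HN| = 34.20 ✓; ∠(BN, NH) = 90.00° ✓; |BN| = 12.70 ✓; bearing(B→Q) − bearing(B→N) = 139.0° ✓; |BQ| = 12.70 ✓; ∠(BQ, QG) = 90.00° ✓; |QG| = 15.60 ✗.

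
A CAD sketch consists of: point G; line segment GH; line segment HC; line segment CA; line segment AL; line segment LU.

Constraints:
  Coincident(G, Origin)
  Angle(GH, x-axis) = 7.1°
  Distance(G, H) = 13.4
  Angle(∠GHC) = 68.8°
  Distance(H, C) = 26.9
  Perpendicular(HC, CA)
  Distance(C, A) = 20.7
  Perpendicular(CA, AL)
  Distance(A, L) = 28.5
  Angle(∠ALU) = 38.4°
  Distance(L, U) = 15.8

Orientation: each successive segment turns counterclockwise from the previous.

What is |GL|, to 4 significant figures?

10.44

G is at the origin; GH runs at 7.1° with length 13.4, so H = (13.30, 1.656). ∠GHC = 68.8° gives HC at 118.3° from the x-axis; with |HC| = 26.9, C = (0.5443, 25.34). HC is perpendicular to CA, so CA runs at -151.7°; with |CA| = 20.7, A = (-17.68, 15.53). CA ⟂ AL, so AL runs at -61.70°; with |AL| = 28.5, L = (-4.170, -9.566). Then |GL| = |L − G| = 10.44.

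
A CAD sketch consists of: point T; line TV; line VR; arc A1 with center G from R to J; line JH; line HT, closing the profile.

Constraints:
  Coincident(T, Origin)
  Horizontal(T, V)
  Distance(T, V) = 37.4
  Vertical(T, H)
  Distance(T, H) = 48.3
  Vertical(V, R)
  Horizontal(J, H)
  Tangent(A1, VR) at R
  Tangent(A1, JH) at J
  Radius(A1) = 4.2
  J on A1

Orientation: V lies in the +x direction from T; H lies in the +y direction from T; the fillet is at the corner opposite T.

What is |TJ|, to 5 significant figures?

58.610

The virtual corner opposite T is at (37.400, 48.300). A1 meets VR tangentially, so GR is at right angles to VR and the tangent condition forces GJ to be normal to JH, with radius 4.2, so the center G sits 4.2 in from both sides at G = (33.200, 44.100). That places the tangent points at R = (37.400, 44.100) on VR and J = (33.200, 48.300) on JH. Then |TJ| = |J − T| = 58.610.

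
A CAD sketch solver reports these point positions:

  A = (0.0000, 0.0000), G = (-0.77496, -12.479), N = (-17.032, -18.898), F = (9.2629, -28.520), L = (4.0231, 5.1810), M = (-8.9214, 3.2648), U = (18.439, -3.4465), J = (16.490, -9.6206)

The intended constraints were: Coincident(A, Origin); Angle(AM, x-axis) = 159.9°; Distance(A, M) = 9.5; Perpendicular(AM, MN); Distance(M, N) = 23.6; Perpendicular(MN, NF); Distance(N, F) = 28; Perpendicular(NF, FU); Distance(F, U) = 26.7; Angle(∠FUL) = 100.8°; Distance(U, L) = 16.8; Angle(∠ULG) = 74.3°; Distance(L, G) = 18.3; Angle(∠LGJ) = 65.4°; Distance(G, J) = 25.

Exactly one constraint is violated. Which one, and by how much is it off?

Distance(G, J) = 25 — off by 7.50.

A = (0.00, 0.00) ✓; AM at 159.9° ✓; |AM| = 9.500 ✓; ∠(AM, MN) = 90.00° ✓; |MN| = 23.60 ✓; ∠(MN, NF) = 90.00° ✓; |NF| = 28.00 ✓; ∠(NF, FU) = 90.00° ✓; |FU| = 26.70 ✓; ∠FUL = 100.8° ✓; |UL| = 16.80 ✓; ∠ULG = 74.30° ✓; |LG| = 18.30 ✓; ∠LGJ = 65.40° ✓; |GJ| = 17.50 ✗.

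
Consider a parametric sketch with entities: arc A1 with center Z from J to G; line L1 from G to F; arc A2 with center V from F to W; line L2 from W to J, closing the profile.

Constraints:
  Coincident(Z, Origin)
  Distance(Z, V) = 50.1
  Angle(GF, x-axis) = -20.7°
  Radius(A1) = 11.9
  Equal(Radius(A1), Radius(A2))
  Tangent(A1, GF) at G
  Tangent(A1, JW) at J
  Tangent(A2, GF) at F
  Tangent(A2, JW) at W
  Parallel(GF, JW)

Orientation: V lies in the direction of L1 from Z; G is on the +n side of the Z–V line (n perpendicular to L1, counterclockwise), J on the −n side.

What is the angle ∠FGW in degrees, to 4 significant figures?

25.41°

The slot axis is L1's direction at -20.7°, so u = (cos -20.7°, sin -20.7°) = (0.9354, -0.3535) and n = (−sin -20.7°, cos -20.7°) = (0.3535, 0.9354). Z is at the origin and V lies 50.1 along u from Z, so V = 50.1·u = (46.87, -17.71). Tangency of A1 to both parallel lines with radius 11.9 puts G and J at Z ± 11.9·n: G = (4.206, 11.13), J = (-4.206, -11.13). Equal radii place F and W the same way about V: F = V + 11.9·n = (51.07, -6.577), W = V − 11.9·n = (42.66, -28.84). Then cos ∠FGW = GF·GW / (|GF||GW|), giving 25.41°.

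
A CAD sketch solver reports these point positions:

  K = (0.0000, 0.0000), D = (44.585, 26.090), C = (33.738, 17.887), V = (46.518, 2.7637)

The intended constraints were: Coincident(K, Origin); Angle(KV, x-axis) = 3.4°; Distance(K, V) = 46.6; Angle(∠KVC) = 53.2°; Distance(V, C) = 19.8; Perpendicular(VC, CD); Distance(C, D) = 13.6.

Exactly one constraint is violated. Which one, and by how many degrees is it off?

Perpendicular(VC, CD) — off by 3.10°.

K = (0.00, 0.00) ✓; KV at 3.400° ✓; |KV| = 46.60 ✓; ∠KVC = 53.20° ✓; |VC| = 19.80 ✓; ∠(VC, CD) = 93.10° ✗; |CD| = 13.60 ✓.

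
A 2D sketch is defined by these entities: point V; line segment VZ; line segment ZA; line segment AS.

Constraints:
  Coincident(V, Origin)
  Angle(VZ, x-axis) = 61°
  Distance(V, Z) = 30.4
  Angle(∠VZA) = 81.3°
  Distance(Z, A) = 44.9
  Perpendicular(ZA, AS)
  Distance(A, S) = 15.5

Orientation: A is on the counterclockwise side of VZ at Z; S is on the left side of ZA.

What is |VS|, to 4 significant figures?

42.85

V is at the origin; VZ runs at 61.0° with length 30.4, so Z = 30.4·(cos 61.0°, sin 61.0°) = (14.74, 26.59). ∠VZA = 81.3°, so ZA runs at 61.0° + (180° − 81.3°) = 159.7° from the x-axis; with |ZA| = 44.9, A = Z + 44.9·(cos 159.7°, sin 159.7°) = (-27.37, 42.17). ZA ⟂ AS; with |AS| = 15.5 on the left of ZA, S = A + 15.5·(-0.3469, -0.9379) = (-32.75, 27.63). Then |VS| = |S − V| = 42.85.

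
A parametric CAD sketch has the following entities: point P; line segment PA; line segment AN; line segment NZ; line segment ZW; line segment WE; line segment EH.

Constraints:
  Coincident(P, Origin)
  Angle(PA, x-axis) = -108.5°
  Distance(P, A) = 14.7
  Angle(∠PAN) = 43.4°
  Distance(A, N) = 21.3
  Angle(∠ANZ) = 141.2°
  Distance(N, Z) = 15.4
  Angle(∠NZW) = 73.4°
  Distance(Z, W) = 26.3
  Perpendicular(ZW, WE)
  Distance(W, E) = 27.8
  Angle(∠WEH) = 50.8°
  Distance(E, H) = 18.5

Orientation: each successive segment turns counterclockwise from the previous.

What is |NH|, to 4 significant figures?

7.683

P is at the origin; PA runs at -108.5° with length 14.7, so A = (-4.664, -13.94). ∠PAN = 43.4° gives AN at 28.10° from the x-axis; with |AN| = 21.3, N = (14.12, -3.908). ∠ANZ = 141.2° gives NZ at 66.90° from the x-axis; with |NZ| = 15.4, Z = (20.17, 10.26). ∠NZW = 73.4° gives ZW at 173.5° from the x-axis; with |ZW| = 26.3, W = (-5.964, 13.23). The perpendicularity gives WE at right angles to ZW, so WE runs at -96.50°; with |WE| = 27.8, E = (-9.111, -14.39). ∠WEH = 50.8° gives EH at 32.70° from the x-axis; with |EH| = 18.5, H = (6.457, -4.392). Then |NH| = |H − N| = 7.683.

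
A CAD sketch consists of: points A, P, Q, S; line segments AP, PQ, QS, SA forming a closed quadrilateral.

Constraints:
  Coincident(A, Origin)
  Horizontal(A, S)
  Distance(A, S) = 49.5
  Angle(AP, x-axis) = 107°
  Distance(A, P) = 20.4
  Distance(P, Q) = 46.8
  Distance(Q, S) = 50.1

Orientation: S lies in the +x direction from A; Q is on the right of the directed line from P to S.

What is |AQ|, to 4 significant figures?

26.41

Checks: |PQ| = 46.80 ✓; |QS| = 50.10 ✓.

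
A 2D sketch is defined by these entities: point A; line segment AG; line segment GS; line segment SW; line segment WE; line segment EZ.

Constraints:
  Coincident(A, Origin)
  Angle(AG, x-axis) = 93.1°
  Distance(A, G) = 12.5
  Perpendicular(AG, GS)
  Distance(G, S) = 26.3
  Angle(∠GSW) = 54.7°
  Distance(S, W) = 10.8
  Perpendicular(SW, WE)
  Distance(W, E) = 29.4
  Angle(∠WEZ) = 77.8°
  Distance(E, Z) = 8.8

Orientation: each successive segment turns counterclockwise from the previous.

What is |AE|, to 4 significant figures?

21.05

A is at the origin; AG runs at 93.1° with length 12.5, so G = (-0.6760, 12.48). The perpendicularity gives GS at right angles to AG, so GS runs at -176.9°; with |GS| = 26.3, S = (-26.94, 11.06). ∠GSW = 54.7° gives SW at -51.60° from the x-axis; with |SW| = 10.8, W = (-20.23, 2.596). SW is perpendicular to WE, so WE runs at 38.40°; with |WE| = 29.4, E = (2.811, 20.86). Then |AE| = |E − A| = 21.05.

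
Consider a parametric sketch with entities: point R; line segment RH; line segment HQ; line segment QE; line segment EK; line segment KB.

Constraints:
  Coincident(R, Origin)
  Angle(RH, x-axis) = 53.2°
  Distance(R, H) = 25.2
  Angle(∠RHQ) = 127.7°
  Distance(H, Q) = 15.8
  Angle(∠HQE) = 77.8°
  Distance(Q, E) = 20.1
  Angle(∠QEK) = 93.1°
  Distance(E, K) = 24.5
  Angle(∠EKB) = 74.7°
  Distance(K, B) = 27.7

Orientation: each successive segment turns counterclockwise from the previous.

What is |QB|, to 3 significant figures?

19.4

∠QEK = 93.1° gives EK at -65.4° from the x-axis; with |EK| = 24.5, K = (3.28, 3.78). ∠EKB = 74.7° gives KB at 39.9° from the x-axis; with |KB| = 27.7, B = (24.5, 21.6). Then |QB| = |B − Q| = 19.4.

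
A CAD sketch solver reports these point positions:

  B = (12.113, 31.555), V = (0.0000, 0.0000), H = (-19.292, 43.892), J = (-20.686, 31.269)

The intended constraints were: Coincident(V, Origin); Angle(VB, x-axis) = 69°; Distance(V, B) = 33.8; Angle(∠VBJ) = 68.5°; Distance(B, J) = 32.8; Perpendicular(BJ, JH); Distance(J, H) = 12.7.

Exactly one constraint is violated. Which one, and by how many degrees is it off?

Perpendicular(BJ, JH) — off by 6.80°.

V = (0.00, 0.00) ✓; VB at 69.00° ✓; |VB| = 33.80 ✓; ∠VBJ = 68.50° ✓; |BJ| = 32.80 ✓; ∠(BJ, JH) = 96.80° ✗; |JH| = 12.70 ✓.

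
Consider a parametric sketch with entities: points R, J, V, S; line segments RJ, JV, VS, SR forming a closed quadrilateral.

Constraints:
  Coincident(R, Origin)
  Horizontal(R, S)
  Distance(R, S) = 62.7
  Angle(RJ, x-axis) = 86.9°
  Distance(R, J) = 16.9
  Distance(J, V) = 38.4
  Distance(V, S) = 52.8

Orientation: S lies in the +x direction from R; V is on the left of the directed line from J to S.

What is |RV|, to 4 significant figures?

51.48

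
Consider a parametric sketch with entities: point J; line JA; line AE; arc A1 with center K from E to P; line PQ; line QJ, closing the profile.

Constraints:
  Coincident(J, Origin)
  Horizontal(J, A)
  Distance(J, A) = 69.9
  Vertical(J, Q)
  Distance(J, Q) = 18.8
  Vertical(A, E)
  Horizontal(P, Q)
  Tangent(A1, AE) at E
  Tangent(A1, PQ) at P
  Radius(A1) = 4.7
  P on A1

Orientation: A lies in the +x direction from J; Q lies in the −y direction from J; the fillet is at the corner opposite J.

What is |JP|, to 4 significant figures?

67.86

The virtual corner opposite J is at (69.90, -18.80). Tangency of A1 to AE means the radius KE is perpendicular to AE and since A1 is tangent to PQ there, KP ⟂ PQ, with radius 4.7, so the center K sits 4.7 in from both sides at K = (65.20, -14.10). That places the tangent points at E = (69.90, -14.10) on AE and P = (65.20, -18.80) on PQ. Then |JP| = |P − J| = 67.86.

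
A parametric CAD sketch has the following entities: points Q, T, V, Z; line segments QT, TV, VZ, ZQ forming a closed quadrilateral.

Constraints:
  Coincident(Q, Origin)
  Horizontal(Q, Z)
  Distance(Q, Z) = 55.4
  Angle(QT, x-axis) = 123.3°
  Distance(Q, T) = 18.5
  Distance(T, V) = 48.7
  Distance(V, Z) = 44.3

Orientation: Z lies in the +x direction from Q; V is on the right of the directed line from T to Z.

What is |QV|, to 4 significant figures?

30.23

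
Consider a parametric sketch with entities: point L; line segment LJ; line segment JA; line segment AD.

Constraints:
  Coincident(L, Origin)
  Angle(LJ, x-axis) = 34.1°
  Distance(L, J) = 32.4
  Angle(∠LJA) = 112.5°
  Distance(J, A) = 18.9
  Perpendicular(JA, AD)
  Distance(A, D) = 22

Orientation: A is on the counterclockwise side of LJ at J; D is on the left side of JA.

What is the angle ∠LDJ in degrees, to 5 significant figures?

63.558°

L is at the origin; LJ runs at 34.1° with length 32.4, so J = 32.4·(cos 34.1°, sin 34.1°) = (26.829, 18.165). ∠LJA = 112.5°, so JA runs at 34.1° + (180° − 112.5°) = 101.60° from the x-axis; with |JA| = 18.9, A = J + 18.9·(cos 101.60°, sin 101.60°) = (23.029, 36.679). The perpendicularity gives AD at right angles to JA; with |AD| = 22.0 on the left of JA, D = A + 22.0·(-0.97958, -0.20108) = (1.4781, 32.255). Then cos ∠LDJ = DL·DJ / (|DL||DJ|), giving 63.558°.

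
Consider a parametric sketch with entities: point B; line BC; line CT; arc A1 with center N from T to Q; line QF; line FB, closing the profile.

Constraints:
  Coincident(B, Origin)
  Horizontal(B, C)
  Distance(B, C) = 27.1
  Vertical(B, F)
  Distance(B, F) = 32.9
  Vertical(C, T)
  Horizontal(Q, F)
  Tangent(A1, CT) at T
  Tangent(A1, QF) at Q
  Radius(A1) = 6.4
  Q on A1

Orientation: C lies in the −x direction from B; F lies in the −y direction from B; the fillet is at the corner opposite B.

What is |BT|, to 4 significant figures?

37.90

B is at the origin; B and C share the same y with |BC| = 27.1 and C on the −x side, so C = (-27.10, 0.000). B and F share the same x with |BF| = 32.9 and F on the −y side, so F = (0.000, -32.90). The virtual corner opposite B is at (-27.10, -32.90). A1 meets CT tangentially, so NT is at right angles to CT and since A1 is tangent to QF there, NQ ⟂ QF, with radius 6.4, so the center N sits 6.4 in from both sides at N = (-20.70, -26.50). That places the tangent points at T = (-27.10, -26.50) on CT and Q = (-20.70, -32.90) on QF. Then |BT| = |T − B| = 37.90.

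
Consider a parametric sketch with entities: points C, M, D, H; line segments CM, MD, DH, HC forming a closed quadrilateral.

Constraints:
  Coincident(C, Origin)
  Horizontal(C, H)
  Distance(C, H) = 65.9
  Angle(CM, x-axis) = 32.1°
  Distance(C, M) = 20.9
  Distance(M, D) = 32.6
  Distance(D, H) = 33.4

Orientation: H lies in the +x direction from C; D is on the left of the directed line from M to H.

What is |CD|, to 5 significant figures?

53.483

Checks: |CH| = 65.90 ✓; |CM| = 20.90 ✓; |MD| = 32.60 ✓; |DH| = 33.40 ✓.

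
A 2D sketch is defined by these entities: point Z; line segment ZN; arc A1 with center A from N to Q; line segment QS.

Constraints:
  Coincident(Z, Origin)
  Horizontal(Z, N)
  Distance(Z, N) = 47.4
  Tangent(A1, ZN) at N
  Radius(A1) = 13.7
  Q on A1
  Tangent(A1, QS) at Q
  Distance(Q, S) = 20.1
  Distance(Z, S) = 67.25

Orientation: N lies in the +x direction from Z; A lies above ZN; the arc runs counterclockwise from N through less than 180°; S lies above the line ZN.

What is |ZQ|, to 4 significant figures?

63.01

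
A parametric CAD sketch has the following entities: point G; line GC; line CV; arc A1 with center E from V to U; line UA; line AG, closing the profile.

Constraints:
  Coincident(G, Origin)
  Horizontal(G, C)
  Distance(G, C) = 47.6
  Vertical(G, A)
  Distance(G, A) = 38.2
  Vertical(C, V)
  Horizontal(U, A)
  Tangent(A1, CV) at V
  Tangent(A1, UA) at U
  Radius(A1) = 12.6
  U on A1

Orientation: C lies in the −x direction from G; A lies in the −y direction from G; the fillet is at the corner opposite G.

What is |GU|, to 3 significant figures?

51.8

G is at the origin; G and C share the same y with |GC| = 47.6 and C on the −x side, so C = (-47.6, 0.00). G and A share the same x with |GA| = 38.2 and A on the −y side, so A = (0.00, -38.2). The virtual corner opposite G is at (-47.6, -38.2). The tangent condition forces EV to be normal to CV and tangency of A1 to UA means the radius EU is perpendicular to UA, with radius 12.6, so the center E sits 12.6 in from both sides at E = (-35.0, -25.6). That places the tangent points at V = (-47.6, -25.6) on CV and U = (-35.0, -38.2) on UA. Then |GU| = |U − G| = 51.8.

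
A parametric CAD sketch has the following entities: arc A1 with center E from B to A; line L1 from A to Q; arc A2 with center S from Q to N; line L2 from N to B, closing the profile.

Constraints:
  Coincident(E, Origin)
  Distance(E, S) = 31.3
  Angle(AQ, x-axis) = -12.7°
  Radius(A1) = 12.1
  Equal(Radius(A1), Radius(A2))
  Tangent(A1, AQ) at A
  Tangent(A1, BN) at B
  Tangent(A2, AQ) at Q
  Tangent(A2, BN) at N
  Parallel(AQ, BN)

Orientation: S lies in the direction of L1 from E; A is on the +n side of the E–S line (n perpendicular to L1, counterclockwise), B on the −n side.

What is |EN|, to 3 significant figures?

33.6

The slot axis is L1's direction at -12.7°, so u = (cos -12.7°, sin -12.7°) = (0.976, -0.220) and n = (−sin -12.7°, cos -12.7°) = (0.220, 0.976). E is at the origin and S lies 31.3 along u from E, so S = 31.3·u = (30.5, -6.88). Tangency of A1 to both parallel lines with radius 12.1 puts A and B at E ± 12.1·n: A = (2.66, 11.8), B = (-2.66, -11.8). Equal radii place Q and N the same way about S: Q = S + 12.1·n = (33.2, 4.92), N = S − 12.1·n = (27.9, -18.7). Then |EN| = |N − E| = 33.6.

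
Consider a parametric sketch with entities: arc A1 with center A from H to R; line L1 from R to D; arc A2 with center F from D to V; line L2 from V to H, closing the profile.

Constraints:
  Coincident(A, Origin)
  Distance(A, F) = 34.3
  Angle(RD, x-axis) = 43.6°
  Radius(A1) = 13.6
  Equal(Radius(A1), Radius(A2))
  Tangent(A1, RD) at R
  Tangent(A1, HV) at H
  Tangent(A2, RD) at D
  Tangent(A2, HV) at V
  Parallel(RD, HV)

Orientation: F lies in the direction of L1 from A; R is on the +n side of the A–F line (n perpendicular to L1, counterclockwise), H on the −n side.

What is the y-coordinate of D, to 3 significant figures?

33.5

Tangency of A1 to both parallel lines with radius 13.6 puts R and H at A ± 13.6·n: R = (-9.38, 9.85), H = (9.38, -9.85). Equal radii place D and V the same way about F: D = F + 13.6·n = (15.5, 33.5), V = F − 13.6·n = (34.2, 13.8). So D.y = 33.5.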